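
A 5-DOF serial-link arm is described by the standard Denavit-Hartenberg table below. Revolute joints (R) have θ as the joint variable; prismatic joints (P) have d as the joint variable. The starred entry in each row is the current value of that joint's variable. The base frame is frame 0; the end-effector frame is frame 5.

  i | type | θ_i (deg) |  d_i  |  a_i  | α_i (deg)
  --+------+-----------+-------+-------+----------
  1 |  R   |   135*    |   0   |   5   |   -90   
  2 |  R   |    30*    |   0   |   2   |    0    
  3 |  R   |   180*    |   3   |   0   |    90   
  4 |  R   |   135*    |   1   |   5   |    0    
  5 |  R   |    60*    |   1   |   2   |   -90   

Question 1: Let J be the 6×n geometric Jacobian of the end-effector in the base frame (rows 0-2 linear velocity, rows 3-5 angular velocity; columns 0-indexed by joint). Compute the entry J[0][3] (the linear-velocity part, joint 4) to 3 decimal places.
axis z_3 = (0.3536,-0.3536,-0.8660); lever o_n−o_3 = (-4.7749,0.5070,-4.4657)
cross product → J_v[:, 3] = (2.0179,5.7141,-1.5089)
J_ω[:, 3] = z_3
entry J[0][3] = 2.0179

2.018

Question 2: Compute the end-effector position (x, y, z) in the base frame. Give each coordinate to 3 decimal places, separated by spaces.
-11.657 3.146 -5.466

after link 1: o_1 = (-3.5355, 3.5355, 0.0000)
after link 2: o_2 = (-4.7603, 4.7603, -1.0000)
after link 3: o_3 = (-6.8816, 2.6390, -1.0000)
after link 4: o_4 = (-11.1931, 1.9505, -3.6338)
after link 5: o_5 = (-11.6565, 3.1460, -5.4657)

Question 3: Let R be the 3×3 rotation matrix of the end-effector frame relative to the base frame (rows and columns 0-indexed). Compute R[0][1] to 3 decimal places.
-0.354

End-effector y-axis (col 1 of R) = (-0.3536,0.3536,0.8660)
R[0][1] = -0.3536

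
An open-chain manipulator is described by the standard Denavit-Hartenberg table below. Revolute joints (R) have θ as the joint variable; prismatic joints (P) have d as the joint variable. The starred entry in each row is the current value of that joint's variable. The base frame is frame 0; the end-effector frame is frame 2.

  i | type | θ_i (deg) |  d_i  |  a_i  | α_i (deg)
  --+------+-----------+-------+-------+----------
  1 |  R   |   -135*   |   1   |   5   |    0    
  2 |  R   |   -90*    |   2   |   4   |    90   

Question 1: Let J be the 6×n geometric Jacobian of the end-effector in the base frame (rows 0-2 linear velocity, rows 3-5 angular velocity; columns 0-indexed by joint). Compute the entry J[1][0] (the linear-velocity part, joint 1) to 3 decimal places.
-6.364

axis z_0 = ẑ; lever o_n−o_0 = (-6.3640,-0.7071,3.0000)
cross product → J_v[:, 0] = (0.7071,-6.3640,0.0000)
J_ω[:, 0] = z_0
entry J[1][0] = -6.3640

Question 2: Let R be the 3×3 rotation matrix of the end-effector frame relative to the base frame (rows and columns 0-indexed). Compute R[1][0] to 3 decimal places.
0.707

End-effector x-axis (col 0 of R) = (-0.7071,0.7071,0.0000)
R[1][0] = 0.7071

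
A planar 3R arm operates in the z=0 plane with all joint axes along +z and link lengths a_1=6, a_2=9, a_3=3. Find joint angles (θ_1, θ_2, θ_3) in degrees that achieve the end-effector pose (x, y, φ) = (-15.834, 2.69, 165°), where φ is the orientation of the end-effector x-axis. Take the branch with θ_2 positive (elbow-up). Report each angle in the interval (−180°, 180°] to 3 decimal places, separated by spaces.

135.002 59.995 -29.997

wrist centre = target − a_3·(cos φ, sin φ) = (-12.9362, 1.9135)
cos θ_2 = (171.0075−6²−9²)/(2·6·9) = 0.5001; θ_2 = 59.9954° (elbow-up)
β = atan2(1.9135,-12.9362) = 171.5857°; ψ = atan2(7.7939,10.5006) = 36.5839°
θ_1 = β − ψ = 135.0019°
θ_3 = φ − θ_1 − θ_2 = -29.9973° (wrapped to (-180°,180°])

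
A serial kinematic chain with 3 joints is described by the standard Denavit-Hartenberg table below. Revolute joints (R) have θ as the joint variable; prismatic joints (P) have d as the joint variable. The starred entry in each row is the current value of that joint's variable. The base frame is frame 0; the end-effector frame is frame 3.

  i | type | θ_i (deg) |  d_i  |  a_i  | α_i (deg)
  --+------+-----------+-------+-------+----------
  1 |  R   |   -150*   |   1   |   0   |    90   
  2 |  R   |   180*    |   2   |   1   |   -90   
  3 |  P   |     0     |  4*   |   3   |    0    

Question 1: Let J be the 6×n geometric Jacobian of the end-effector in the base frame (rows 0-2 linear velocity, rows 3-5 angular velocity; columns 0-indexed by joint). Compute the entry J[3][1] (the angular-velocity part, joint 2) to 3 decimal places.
axis z_1 = (-0.5000,0.8660,0.0000); lever o_n−o_1 = (2.4641,3.7321,-4.0000)
cross product → J_v[:, 1] = (-3.4641,-2.0000,-4.0000)
J_ω[:, 1] = z_1
entry J[3][1] = -0.5000

-0.500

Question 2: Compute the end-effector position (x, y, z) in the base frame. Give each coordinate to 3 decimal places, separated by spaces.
2.464 3.732 -3.000

after link 1: o_1 = (0.0000, 0.0000, 1.0000)
after link 2: o_2 = (-0.1340, 2.2321, 1.0000)
after link 3: o_3 = (2.4641, 3.7321, -3.0000)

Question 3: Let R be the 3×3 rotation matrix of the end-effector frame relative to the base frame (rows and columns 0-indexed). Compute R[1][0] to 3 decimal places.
0.500

End-effector x-axis (col 0 of R) = (0.8660,0.5000,0.0000)
R[1][0] = 0.5000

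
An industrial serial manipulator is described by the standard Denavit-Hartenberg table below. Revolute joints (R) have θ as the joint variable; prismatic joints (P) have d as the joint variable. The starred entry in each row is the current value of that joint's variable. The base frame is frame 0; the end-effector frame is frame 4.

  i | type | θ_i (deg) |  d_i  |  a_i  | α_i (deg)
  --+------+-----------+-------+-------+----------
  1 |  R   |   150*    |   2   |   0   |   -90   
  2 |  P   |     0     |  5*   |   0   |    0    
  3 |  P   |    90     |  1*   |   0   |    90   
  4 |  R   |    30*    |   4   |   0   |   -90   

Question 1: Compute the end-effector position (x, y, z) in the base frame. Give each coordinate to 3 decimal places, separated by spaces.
-6.464 -3.196 2.000

after link 1: o_1 = (0.0000, 0.0000, 2.0000)
after link 2: o_2 = (-2.5000, -4.3301, 2.0000)
after link 3: o_3 = (-3.0000, -5.1962, 2.0000)
after link 4: o_4 = (-6.4641, -3.1962, 2.0000)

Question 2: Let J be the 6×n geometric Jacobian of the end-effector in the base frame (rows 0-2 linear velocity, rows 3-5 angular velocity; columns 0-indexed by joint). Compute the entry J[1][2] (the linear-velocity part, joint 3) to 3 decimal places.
-0.866

prismatic axis z_2 = (-0.5000,-0.8660,0.0000)
J_v[:, 2] = z_2; J_ω[:, 2] = (0,0,0)
entry J[1][2] = -0.8660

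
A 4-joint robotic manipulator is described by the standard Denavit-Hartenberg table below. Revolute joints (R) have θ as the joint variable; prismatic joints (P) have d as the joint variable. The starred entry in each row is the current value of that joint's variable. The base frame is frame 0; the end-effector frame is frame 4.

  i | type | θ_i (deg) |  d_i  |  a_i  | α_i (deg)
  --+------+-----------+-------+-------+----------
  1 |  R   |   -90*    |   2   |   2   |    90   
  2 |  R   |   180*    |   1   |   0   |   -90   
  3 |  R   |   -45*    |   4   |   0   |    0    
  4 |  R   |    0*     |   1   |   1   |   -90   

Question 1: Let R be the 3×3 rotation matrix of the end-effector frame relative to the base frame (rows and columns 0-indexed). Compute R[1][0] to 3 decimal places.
0.707

End-effector x-axis (col 0 of R) = (-0.7071,0.7071,0.0000)
R[1][0] = 0.7071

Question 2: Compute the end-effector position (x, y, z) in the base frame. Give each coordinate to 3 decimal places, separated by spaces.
-1.707 -1.293 -3.000

after link 1: o_1 = (0.0000, -2.0000, 2.0000)
after link 2: o_2 = (-1.0000, -2.0000, 2.0000)
after link 3: o_3 = (-1.0000, -2.0000, -2.0000)
after link 4: o_4 = (-1.7071, -1.2929, -3.0000)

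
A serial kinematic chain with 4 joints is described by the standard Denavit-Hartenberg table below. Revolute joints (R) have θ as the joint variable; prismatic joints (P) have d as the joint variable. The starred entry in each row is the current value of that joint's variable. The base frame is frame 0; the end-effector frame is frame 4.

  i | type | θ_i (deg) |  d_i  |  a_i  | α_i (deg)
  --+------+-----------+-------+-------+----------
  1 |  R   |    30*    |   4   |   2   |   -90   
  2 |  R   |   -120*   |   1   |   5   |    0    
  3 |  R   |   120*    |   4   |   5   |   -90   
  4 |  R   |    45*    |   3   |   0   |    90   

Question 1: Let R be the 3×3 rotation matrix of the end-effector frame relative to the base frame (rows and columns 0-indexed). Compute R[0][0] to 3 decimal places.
0.966

End-effector x-axis (col 0 of R) = (0.9659,-0.2588,-0.0000)
R[0][0] = 0.9659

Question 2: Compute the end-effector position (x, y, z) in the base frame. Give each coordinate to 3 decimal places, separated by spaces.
after link 1: o_1 = (1.7321, 1.0000, 4.0000)
after link 2: o_2 = (-0.9330, 0.6160, 8.3301)
after link 3: o_3 = (1.3971, 6.5801, 8.3301)
after link 4: o_4 = (1.3971, 6.5801, 5.3301)

1.397 6.580 5.330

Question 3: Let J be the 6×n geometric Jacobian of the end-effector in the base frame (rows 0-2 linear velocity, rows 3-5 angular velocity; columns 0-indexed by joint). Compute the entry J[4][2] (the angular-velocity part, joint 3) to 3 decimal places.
0.866

axis z_2 = (-0.5000,0.8660,0.0000); lever o_n−o_2 = (2.3301,5.9641,-3.0000)
cross product → J_v[:, 2] = (-2.5981,-1.5000,-5.0000)
J_ω[:, 2] = z_2
entry J[4][2] = 0.8660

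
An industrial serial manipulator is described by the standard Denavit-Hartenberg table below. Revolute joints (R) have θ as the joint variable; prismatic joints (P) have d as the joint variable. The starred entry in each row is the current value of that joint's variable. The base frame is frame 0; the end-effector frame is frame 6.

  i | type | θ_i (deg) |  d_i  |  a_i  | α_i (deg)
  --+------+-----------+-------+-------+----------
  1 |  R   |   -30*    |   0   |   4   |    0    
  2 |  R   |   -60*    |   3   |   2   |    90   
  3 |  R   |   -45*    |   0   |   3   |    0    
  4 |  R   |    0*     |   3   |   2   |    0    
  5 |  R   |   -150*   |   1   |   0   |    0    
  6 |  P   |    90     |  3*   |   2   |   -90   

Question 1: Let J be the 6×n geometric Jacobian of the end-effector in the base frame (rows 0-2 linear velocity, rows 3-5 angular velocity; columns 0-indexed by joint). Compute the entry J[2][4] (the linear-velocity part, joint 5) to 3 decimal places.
axis z_4 = (-1.0000,-0.0000,0.0000); lever o_n−o_4 = (-4.0000,0.5176,-1.9319)
cross product → J_v[:, 4] = (0.0000,-1.9319,-0.5176)
J_ω[:, 4] = z_4
entry J[2][4] = -0.5176

-0.518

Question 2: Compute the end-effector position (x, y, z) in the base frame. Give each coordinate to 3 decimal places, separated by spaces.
after link 1: o_1 = (3.4641, -2.0000, 0.0000)
after link 2: o_2 = (3.4641, -4.0000, 3.0000)
after link 3: o_3 = (3.4641, -6.1213, 0.8787)
after link 4: o_4 = (0.4641, -7.5355, -0.5355)
after link 5: o_5 = (-0.5359, -7.5355, -0.5355)
after link 6: o_6 = (-3.5359, -7.0179, -2.4674)

-3.536 -7.018 -2.467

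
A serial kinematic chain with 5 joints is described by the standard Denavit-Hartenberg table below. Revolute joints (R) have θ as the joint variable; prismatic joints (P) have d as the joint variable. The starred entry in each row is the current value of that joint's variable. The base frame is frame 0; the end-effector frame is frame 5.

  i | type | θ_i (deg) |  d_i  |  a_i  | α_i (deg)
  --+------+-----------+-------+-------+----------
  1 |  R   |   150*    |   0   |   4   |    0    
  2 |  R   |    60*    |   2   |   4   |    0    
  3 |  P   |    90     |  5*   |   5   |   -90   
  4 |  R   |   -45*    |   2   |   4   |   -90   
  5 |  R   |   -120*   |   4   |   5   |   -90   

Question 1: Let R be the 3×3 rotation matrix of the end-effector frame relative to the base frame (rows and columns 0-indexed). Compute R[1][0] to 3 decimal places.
0.739

End-effector x-axis (col 0 of R) = (0.5732,0.7392,-0.3536)
R[1][0] = 0.7392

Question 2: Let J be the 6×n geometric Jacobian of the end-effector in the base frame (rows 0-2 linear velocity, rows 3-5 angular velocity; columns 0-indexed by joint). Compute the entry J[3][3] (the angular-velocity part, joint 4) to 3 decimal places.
axis z_3 = (0.8660,0.5000,0.0000); lever o_n−o_3 = (7.4266,-0.2030,-1.7678)
cross product → J_v[:, 3] = (-0.8839,1.5309,-3.8891)
J_ω[:, 3] = z_3
entry J[3][3] = 0.8660

0.866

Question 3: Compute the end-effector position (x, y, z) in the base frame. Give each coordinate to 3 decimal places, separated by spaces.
after link 1: o_1 = (-3.4641, 2.0000, 0.0000)
after link 2: o_2 = (-6.9282, -0.0000, 2.0000)
after link 3: o_3 = (-4.4282, -4.3301, 7.0000)
after link 4: o_4 = (-1.2819, -5.7796, 9.8284)
after link 5: o_5 = (2.9984, -4.5331, 5.2322)

2.998 -4.533 5.232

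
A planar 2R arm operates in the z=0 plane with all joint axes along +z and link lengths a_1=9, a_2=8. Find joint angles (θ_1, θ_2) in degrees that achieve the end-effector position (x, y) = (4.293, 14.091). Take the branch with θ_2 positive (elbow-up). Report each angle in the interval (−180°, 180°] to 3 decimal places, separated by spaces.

cos θ_2 = (216.9861−9²−8²)/(2·9·8) = 0.4999; θ_2 = 60.0064° (elbow-up)
β = atan2(14.0910,4.2930) = 73.0560°; ψ = atan2(6.9286,12.9992) = 28.0578°
θ_1 = β − ψ = 44.9982°

44.998 60.006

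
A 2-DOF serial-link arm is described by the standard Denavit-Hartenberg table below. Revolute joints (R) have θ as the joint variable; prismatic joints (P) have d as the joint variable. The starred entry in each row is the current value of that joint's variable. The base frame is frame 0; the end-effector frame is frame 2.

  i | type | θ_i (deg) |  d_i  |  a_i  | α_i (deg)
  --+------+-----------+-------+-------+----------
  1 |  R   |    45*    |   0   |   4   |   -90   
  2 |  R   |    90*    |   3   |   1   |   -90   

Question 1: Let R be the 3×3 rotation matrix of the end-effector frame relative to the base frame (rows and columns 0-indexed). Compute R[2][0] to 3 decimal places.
End-effector x-axis (col 0 of R) = (0.0000,0.0000,-1.0000)
R[2][0] = -1.0000

-1.000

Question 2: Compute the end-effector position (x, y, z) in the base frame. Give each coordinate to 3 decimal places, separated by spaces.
after link 1: o_1 = (2.8284, 2.8284, 0.0000)
after link 2: o_2 = (0.7071, 4.9497, -1.0000)

0.707 4.950 -1.000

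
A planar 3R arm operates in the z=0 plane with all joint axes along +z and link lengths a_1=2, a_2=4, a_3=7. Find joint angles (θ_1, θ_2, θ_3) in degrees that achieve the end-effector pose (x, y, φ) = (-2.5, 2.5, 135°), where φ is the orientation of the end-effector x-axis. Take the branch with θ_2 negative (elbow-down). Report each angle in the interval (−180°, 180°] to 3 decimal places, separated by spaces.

44.990 -119.990 -150.000

wrist centre = target − a_3·(cos φ, sin φ) = (2.4497, -2.4497)
cos θ_2 = (12.0025−2²−4²)/(2·2·4) = -0.4998; θ_2 = -119.9896° (elbow-down)
β = atan2(-2.4497,2.4497) = -45.0000°; ψ = atan2(-3.4645,0.0006) = -89.9896°
θ_1 = β − ψ = 44.9896°
θ_3 = φ − θ_1 − θ_2 = -150.0000° (wrapped to (-180°,180°])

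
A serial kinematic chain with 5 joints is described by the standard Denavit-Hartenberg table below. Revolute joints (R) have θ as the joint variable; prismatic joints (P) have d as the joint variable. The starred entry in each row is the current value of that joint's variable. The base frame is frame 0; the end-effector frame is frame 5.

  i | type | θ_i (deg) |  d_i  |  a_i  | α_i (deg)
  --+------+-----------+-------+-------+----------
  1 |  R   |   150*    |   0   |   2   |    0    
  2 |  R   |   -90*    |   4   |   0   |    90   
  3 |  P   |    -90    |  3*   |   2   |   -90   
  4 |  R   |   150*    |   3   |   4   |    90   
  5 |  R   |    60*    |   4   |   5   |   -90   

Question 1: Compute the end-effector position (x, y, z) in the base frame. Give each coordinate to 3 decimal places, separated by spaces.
after link 1: o_1 = (-1.7321, 1.0000, 0.0000)
after link 2: o_2 = (-1.7321, 1.0000, 4.0000)
after link 3: o_3 = (0.8660, -0.5000, 2.0000)
after link 4: o_4 = (0.6340, 3.0981, 5.4641)
after link 5: o_5 = (-1.2835, 9.2051, 5.6292)

-1.283 9.205 5.629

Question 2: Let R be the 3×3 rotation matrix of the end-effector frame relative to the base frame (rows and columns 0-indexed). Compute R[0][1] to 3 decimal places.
End-effector y-axis (col 1 of R) = (0.7500,-0.4330,0.5000)
R[0][1] = 0.7500

0.750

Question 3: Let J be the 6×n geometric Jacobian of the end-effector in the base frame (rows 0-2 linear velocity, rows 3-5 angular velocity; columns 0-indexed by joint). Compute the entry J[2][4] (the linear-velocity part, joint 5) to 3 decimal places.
-3.750

axis z_4 = (-0.7500,0.4330,-0.5000); lever o_n−o_4 = (-1.9175,6.1071,0.1651)
cross product → J_v[:, 4] = (3.1250,1.0825,-3.7500)
J_ω[:, 4] = z_4
entry J[2][4] = -3.7500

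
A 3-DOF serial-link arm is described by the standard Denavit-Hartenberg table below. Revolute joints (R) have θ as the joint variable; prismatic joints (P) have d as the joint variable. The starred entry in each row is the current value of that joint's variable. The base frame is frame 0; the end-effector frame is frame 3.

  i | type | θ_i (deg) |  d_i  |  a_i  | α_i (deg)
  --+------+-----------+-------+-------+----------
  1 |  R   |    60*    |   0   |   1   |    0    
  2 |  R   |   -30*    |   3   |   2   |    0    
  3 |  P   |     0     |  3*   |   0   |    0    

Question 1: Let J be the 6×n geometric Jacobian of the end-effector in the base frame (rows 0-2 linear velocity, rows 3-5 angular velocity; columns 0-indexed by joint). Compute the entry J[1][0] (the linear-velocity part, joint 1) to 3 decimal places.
axis z_0 = ẑ; lever o_n−o_0 = (2.2321,1.8660,6.0000)
cross product → J_v[:, 0] = (-1.8660,2.2321,0.0000)
J_ω[:, 0] = z_0
entry J[1][0] = 2.2321

2.232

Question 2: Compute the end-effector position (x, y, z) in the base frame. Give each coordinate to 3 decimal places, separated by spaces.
2.232 1.866 6.000

after link 1: o_1 = (0.5000, 0.8660, 0.0000)
after link 2: o_2 = (2.2321, 1.8660, 3.0000)
after link 3: o_3 = (2.2321, 1.8660, 6.0000)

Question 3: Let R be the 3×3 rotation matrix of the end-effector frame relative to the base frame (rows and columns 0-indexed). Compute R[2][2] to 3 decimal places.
1.000

End-effector z-axis (col 2 of R) = (0.0000,0.0000,1.0000)
R[2][2] = 1.0000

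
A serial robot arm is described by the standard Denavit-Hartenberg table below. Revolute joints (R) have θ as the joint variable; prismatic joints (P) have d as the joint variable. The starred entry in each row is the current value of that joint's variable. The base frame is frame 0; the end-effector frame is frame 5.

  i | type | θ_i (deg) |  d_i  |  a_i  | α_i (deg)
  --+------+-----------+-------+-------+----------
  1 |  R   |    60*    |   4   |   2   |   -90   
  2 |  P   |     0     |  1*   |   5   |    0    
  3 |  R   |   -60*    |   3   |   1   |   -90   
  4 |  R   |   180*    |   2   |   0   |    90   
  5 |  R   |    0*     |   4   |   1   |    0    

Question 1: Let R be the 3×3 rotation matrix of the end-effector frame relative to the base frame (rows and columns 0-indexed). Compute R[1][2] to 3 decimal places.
End-effector z-axis (col 2 of R) = (0.8660,-0.5000,-0.0000)
R[1][2] = -0.5000

-0.500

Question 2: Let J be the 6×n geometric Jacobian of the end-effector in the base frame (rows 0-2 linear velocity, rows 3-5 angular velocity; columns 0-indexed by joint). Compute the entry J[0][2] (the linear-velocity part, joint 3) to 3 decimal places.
axis z_2 = (-0.8660,0.5000,0.0000); lever o_n−o_2 = (1.7321,1.0000,-1.0000)
cross product → J_v[:, 2] = (-0.5000,-0.8660,-1.7321)
J_ω[:, 2] = z_2
entry J[0][2] = -0.5000

-0.500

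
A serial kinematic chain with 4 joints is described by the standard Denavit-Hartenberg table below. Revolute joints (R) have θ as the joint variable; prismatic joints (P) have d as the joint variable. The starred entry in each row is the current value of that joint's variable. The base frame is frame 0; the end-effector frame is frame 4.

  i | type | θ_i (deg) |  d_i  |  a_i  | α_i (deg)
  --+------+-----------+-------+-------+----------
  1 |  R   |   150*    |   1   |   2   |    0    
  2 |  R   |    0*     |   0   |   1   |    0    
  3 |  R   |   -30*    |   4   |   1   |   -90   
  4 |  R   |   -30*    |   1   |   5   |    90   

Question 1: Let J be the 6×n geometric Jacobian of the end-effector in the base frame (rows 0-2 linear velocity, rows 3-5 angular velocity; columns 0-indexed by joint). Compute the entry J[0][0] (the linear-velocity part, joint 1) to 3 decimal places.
-5.616

axis z_0 = ẑ; lever o_n−o_0 = (-6.1292,5.6160,7.5000)
cross product → J_v[:, 0] = (-5.6160,-6.1292,0.0000)
J_ω[:, 0] = z_0
entry J[0][0] = -5.6160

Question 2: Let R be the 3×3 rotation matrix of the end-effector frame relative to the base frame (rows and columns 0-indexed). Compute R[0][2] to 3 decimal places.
0.250

End-effector z-axis (col 2 of R) = (0.2500,-0.4330,0.8660)
R[0][2] = 0.2500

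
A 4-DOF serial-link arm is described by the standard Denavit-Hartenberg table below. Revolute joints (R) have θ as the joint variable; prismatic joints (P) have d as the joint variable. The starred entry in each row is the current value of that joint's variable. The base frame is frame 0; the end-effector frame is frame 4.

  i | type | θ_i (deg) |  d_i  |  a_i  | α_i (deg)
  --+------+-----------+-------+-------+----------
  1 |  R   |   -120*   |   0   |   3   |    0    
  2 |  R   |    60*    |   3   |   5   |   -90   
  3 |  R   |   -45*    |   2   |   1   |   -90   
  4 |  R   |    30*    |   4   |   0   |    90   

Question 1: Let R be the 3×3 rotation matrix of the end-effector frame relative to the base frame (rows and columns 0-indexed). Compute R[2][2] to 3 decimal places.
0.354

End-effector z-axis (col 2 of R) = (0.9268,0.1268,0.3536)
R[2][2] = 0.3536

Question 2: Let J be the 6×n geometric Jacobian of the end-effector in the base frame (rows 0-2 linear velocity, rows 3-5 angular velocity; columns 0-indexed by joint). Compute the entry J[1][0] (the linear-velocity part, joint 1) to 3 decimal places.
axis z_0 = ẑ; lever o_n−o_0 = (4.4998,-8.9901,0.8787)
cross product → J_v[:, 0] = (8.9901,4.4998,-0.0000)
J_ω[:, 0] = z_0
entry J[1][0] = 4.4998

4.500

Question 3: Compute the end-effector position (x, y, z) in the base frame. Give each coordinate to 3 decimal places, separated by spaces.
4.500 -8.990 0.879

after link 1: o_1 = (-1.5000, -2.5981, 0.0000)
after link 2: o_2 = (1.0000, -6.9282, 3.0000)
after link 3: o_3 = (3.0856, -6.5406, 3.7071)
after link 4: o_4 = (4.4998, -8.9901, 0.8787)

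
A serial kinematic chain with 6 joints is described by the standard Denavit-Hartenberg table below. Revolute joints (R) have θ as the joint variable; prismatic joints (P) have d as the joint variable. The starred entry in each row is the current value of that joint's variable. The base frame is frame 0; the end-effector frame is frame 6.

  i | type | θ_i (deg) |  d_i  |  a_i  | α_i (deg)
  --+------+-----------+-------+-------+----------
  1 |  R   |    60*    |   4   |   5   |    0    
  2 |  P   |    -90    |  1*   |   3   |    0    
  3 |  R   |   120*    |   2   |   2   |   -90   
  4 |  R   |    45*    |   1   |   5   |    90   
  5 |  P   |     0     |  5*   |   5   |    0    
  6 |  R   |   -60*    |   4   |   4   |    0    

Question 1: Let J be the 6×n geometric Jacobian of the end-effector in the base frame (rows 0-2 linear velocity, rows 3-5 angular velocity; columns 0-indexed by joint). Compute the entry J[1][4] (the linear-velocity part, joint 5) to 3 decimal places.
0.707

prismatic axis z_4 = (0.0000,0.7071,0.7071)
J_v[:, 4] = z_4; J_ω[:, 4] = (0,0,0)
entry J[1][4] = 0.7071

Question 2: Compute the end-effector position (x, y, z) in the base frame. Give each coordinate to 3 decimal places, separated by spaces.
after link 1: o_1 = (2.5000, 4.3301, 4.0000)
after link 2: o_2 = (5.0981, 2.8301, 5.0000)
after link 3: o_3 = (5.0981, 4.8301, 7.0000)
after link 4: o_4 = (4.0981, 8.3657, 3.4645)
after link 5: o_5 = (4.0981, 15.4367, 3.4645)
after link 6: o_6 = (7.5622, 19.6794, 4.8787)

7.562 19.679 4.879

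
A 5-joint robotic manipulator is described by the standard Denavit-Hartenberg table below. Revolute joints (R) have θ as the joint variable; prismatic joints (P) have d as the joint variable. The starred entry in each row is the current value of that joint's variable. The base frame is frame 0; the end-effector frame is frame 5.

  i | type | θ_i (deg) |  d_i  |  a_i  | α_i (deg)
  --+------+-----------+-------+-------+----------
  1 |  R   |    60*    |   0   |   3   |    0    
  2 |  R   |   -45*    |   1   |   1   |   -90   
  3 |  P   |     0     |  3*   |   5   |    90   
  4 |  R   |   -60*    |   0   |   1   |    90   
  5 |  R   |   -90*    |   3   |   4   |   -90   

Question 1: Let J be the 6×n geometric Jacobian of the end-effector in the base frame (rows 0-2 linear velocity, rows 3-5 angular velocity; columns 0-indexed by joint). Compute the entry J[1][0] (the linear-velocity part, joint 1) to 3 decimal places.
axis z_0 = ẑ; lever o_n−o_0 = (5.1049,4.2203,-3.0000)
cross product → J_v[:, 0] = (-4.2203,5.1049,0.0000)
J_ω[:, 0] = z_0
entry J[1][0] = 5.1049

5.105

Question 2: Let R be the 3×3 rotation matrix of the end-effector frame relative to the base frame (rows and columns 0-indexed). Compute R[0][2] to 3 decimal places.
End-effector z-axis (col 2 of R) = (0.7071,-0.7071,0.0000)
R[0][2] = 0.7071

0.707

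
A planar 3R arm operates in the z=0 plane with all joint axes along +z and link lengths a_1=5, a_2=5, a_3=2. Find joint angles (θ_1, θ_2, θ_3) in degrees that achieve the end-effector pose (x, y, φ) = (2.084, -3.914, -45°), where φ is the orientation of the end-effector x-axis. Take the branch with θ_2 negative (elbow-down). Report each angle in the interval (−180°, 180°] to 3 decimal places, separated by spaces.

wrist centre = target − a_3·(cos φ, sin φ) = (0.6698, -2.4998)
cos θ_2 = (6.6975−5²−5²)/(2·5·5) = -0.8660; θ_2 = -150.0027° (elbow-down)
β = atan2(-2.4998,0.6698) = -75.0006°; ψ = atan2(-2.4998,0.6698) = -75.0014°
θ_1 = β − ψ = 0.0007°
θ_3 = φ − θ_1 − θ_2 = 105.0020° (wrapped to (-180°,180°])

0.001 -150.003 105.002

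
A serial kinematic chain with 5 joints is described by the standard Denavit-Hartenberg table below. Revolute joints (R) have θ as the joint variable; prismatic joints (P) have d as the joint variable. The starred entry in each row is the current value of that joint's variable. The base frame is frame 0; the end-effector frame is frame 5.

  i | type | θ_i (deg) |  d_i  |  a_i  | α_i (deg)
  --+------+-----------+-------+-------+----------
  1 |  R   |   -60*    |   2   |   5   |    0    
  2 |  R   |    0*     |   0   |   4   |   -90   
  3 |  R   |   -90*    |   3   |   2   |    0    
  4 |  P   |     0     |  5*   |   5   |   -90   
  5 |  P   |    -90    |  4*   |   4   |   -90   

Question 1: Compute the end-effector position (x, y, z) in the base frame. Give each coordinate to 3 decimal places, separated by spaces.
after link 1: o_1 = (2.5000, -4.3301, 2.0000)
after link 2: o_2 = (4.5000, -7.7942, 2.0000)
after link 3: o_3 = (7.0981, -6.2942, 4.0000)
after link 4: o_4 = (11.4282, -3.7942, 9.0000)
after link 5: o_5 = (16.8923, -5.2583, 9.0000)

16.892 -5.258 9.000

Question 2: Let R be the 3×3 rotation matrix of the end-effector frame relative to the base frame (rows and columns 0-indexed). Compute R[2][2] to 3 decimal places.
End-effector z-axis (col 2 of R) = (-0.0000,-0.0000,1.0000)
R[2][2] = 1.0000

1.000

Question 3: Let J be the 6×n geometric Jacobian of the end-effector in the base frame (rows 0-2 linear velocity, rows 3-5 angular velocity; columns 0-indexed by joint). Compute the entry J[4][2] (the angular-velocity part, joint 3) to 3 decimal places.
0.500

axis z_2 = (0.8660,0.5000,0.0000); lever o_n−o_2 = (12.3923,2.5359,7.0000)
cross product → J_v[:, 2] = (3.5000,-6.0622,-4.0000)
J_ω[:, 2] = z_2
entry J[4][2] = 0.5000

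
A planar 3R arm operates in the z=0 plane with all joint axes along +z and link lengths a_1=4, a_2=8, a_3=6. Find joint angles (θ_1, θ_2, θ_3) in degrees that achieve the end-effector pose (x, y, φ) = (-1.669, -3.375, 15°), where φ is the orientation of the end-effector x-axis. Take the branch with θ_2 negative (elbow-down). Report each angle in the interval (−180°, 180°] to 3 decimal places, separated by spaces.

wrist centre = target − a_3·(cos φ, sin φ) = (-7.4646, -4.9279)
cos θ_2 = (80.0039−4²−8²)/(2·4·8) = 0.0001; θ_2 = -89.9965° (elbow-down)
β = atan2(-4.9279,-7.4646) = -146.5682°; ψ = atan2(-8.0000,4.0005) = -63.4321°
θ_1 = β − ψ = -83.1361°
θ_3 = φ − θ_1 − θ_2 = -171.8675° (wrapped to (-180°,180°])

-83.136 -89.996 -171.867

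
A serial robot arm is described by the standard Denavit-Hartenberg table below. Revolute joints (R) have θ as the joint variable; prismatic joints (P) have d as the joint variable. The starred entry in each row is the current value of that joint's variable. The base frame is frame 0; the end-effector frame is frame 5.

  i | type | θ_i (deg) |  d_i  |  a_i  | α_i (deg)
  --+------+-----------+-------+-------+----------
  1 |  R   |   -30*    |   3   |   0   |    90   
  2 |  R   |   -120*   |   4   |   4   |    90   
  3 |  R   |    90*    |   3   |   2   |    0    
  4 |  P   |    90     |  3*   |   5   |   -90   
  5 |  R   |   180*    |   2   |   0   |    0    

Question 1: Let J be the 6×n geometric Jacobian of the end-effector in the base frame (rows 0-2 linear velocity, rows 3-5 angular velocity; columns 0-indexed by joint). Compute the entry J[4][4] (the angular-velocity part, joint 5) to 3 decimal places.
0.866

axis z_4 = (0.5000,0.8660,0.0000); lever o_n−o_4 = (1.0000,1.7321,0.0000)
cross product → J_v[:, 4] = (-0.0000,0.0000,-0.0000)
J_ω[:, 4] = z_4
entry J[4][4] = 0.8660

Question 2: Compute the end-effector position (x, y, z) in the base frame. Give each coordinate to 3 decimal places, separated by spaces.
-6.067 -1.116 6.866

after link 1: o_1 = (0.0000, 0.0000, 3.0000)
after link 2: o_2 = (-3.7321, -2.4641, -0.4641)
after link 3: o_3 = (-6.9821, -2.8971, 1.0359)
after link 4: o_4 = (-7.0670, -2.8481, 6.8660)
after link 5: o_5 = (-6.0670, -1.1160, 6.8660)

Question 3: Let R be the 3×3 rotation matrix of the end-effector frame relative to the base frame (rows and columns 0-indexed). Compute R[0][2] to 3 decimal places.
End-effector z-axis (col 2 of R) = (0.5000,0.8660,0.0000)
R[0][2] = 0.5000

0.500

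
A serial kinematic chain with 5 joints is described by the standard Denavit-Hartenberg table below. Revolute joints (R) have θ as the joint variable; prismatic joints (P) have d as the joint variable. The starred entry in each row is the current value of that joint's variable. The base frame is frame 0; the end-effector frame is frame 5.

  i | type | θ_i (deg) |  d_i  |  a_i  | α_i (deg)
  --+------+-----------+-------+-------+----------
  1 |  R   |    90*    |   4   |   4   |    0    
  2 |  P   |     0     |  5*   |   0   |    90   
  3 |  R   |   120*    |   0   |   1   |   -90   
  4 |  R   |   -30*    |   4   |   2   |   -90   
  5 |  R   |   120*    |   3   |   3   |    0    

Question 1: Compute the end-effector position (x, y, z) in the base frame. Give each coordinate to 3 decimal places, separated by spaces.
-2.348 1.319 10.839

after link 1: o_1 = (0.0000, 4.0000, 4.0000)
after link 2: o_2 = (0.0000, 4.0000, 9.0000)
after link 3: o_3 = (0.0000, 3.5000, 9.8660)
after link 4: o_4 = (1.0000, -0.8301, 9.3660)
after link 5: o_5 = (-2.3481, 1.3194, 10.8391)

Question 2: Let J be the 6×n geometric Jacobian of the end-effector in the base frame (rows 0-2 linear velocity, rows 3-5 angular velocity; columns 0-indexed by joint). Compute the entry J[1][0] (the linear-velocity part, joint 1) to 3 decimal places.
axis z_0 = ẑ; lever o_n−o_0 = (-2.3481,1.3194,10.8391)
cross product → J_v[:, 0] = (-1.3194,-2.3481,0.0000)
J_ω[:, 0] = z_0
entry J[1][0] = -2.3481

-2.348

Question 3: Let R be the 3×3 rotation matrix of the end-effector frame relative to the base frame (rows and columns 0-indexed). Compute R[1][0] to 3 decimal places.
0.967

End-effector x-axis (col 0 of R) = (-0.2500,0.9665,0.0580)
R[1][0] = 0.9665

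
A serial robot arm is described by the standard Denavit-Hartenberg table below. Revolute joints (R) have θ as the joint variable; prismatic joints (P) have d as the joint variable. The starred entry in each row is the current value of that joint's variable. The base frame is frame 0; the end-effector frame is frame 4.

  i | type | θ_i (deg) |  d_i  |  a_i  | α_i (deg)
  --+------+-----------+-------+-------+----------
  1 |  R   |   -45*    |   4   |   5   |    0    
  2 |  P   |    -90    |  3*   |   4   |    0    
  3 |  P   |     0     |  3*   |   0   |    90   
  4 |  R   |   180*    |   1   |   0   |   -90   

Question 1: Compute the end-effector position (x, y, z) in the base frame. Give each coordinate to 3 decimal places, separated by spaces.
0.000 -5.657 10.000

after link 1: o_1 = (3.5355, -3.5355, 4.0000)
after link 2: o_2 = (0.7071, -6.3640, 7.0000)
after link 3: o_3 = (0.7071, -6.3640, 10.0000)
after link 4: o_4 = (0.0000, -5.6569, 10.0000)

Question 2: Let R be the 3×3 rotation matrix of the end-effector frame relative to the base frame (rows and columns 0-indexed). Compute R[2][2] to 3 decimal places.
End-effector z-axis (col 2 of R) = (-0.0000,0.0000,-1.0000)
R[2][2] = -1.0000

-1.000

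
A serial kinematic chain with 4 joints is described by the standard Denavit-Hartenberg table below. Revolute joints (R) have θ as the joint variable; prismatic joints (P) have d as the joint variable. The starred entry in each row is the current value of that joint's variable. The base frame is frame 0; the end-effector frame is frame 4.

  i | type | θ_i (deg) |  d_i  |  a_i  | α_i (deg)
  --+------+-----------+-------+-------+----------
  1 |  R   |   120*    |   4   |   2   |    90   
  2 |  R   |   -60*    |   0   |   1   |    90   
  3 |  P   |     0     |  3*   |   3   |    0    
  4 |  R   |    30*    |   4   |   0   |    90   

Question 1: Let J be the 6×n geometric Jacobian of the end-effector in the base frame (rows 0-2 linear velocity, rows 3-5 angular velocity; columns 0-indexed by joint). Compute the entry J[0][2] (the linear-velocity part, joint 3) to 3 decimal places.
0.433

prismatic axis z_2 = (0.4330,-0.7500,-0.5000)
J_v[:, 2] = z_2; J_ω[:, 2] = (0,0,0)
entry J[0][2] = 0.4330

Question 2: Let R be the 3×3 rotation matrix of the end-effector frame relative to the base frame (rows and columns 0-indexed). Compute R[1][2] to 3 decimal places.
-0.217

End-effector z-axis (col 2 of R) = (-0.8750,-0.2165,-0.4330)
R[1][2] = -0.2165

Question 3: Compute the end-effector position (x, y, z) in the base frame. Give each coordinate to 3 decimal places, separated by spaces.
after link 1: o_1 = (-1.0000, 1.7321, 4.0000)
after link 2: o_2 = (-1.2500, 2.1651, 3.1340)
after link 3: o_3 = (-0.7010, 1.2141, -0.9641)
after link 4: o_4 = (1.0311, -1.7859, -2.9641)

1.031 -1.786 -2.964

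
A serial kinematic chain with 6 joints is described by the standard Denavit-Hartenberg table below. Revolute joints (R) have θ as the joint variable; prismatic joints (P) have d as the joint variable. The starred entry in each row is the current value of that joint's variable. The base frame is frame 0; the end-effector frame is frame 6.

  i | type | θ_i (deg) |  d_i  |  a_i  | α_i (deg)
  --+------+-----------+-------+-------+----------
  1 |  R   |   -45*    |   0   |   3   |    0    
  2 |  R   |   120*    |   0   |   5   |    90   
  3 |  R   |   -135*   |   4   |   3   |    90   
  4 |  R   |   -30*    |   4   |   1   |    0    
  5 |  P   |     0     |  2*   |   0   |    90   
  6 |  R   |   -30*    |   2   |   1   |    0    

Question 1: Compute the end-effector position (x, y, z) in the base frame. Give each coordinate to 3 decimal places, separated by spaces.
after link 1: o_1 = (2.1213, -2.1213, 0.0000)
after link 2: o_2 = (3.4154, 2.7083, 0.0000)
after link 3: o_3 = (6.7301, -0.3760, -2.1213)
after link 4: o_4 = (5.3566, -3.5702, 0.0947)
after link 5: o_5 = (4.9905, -4.9362, 1.5089)
after link 6: o_6 = (3.0365, -3.8636, 1.3322)

3.037 -3.864 1.332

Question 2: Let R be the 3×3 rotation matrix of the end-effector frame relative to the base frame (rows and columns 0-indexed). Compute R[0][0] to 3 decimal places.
End-effector x-axis (col 0 of R) = (-0.4640,-0.0587,-0.8839)
R[0][0] = -0.4640

-0.464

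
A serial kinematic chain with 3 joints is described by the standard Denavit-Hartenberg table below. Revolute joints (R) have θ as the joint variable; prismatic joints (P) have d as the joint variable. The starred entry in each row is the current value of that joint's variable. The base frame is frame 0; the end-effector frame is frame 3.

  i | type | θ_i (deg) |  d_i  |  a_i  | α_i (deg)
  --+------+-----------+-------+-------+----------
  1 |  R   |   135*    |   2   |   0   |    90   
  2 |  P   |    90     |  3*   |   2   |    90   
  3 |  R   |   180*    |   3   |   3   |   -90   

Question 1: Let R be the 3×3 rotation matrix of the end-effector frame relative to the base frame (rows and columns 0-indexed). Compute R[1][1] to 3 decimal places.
-0.707

End-effector y-axis (col 1 of R) = (0.7071,-0.7071,0.0000)
R[1][1] = -0.7071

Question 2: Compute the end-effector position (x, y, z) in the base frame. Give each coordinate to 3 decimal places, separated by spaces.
0.000 4.243 1.000

after link 1: o_1 = (0.0000, 0.0000, 2.0000)
after link 2: o_2 = (2.1213, 2.1213, 4.0000)
after link 3: o_3 = (0.0000, 4.2426, 1.0000)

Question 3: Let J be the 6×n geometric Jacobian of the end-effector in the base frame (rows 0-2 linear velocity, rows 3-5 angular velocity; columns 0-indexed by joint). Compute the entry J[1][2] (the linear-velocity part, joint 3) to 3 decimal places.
axis z_2 = (-0.7071,0.7071,-0.0000); lever o_n−o_2 = (-2.1213,2.1213,-3.0000)
cross product → J_v[:, 2] = (-2.1213,-2.1213,-0.0000)
J_ω[:, 2] = z_2
entry J[1][2] = -2.1213

-2.121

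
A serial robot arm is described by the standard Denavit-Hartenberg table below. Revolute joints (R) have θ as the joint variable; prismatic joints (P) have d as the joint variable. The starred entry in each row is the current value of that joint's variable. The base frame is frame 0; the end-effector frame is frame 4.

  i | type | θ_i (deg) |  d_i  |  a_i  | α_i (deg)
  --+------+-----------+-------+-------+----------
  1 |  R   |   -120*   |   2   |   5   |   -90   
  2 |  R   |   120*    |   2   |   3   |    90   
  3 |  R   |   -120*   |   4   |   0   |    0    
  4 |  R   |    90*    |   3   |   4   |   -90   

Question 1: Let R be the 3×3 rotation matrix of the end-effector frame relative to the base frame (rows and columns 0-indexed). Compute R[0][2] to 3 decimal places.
0.875

End-effector z-axis (col 2 of R) = (0.8750,-0.2165,-0.4330)
R[0][2] = 0.8750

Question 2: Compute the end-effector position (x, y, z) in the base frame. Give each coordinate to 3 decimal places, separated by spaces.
-3.915 -6.781 -7.098

after link 1: o_1 = (-2.5000, -4.3301, 2.0000)
after link 2: o_2 = (-0.0179, -4.0311, -0.5981)
after link 3: o_3 = (-1.7500, -7.0311, -2.5981)
after link 4: o_4 = (-3.9151, -6.7811, -7.0981)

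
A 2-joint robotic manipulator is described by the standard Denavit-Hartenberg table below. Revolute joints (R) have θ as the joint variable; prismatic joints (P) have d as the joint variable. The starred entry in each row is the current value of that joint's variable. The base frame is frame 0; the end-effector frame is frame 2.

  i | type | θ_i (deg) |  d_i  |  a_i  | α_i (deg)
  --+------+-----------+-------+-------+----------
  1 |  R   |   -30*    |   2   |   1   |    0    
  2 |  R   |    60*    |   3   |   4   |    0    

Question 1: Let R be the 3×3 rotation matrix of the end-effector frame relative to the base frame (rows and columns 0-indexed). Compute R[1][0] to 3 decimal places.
0.500

End-effector x-axis (col 0 of R) = (0.8660,0.5000,0.0000)
R[1][0] = 0.5000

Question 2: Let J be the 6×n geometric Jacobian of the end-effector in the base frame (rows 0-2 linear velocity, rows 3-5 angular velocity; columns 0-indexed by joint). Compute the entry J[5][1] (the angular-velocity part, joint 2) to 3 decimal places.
axis z_1 = (0.0000,0.0000,1.0000); lever o_n−o_1 = (3.4641,2.0000,3.0000)
cross product → J_v[:, 1] = (-2.0000,3.4641,0.0000)
J_ω[:, 1] = z_1
entry J[5][1] = 1.0000

1.000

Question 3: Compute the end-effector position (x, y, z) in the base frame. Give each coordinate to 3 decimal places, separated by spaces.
after link 1: o_1 = (0.8660, -0.5000, 2.0000)
after link 2: o_2 = (4.3301, 1.5000, 5.0000)

4.330 1.500 5.000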